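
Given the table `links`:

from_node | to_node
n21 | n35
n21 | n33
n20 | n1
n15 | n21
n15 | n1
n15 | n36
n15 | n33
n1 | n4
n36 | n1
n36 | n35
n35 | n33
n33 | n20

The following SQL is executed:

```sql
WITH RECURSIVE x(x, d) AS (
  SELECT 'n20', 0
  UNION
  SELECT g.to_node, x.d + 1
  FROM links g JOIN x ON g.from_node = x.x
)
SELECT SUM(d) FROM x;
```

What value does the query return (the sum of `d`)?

3

Base: (n20, d=0).
Iteration 1: edges from {n20} -> (n1, d=1).
Iteration 2: edges from {n1} -> (n4, d=2).
Iteration 3: no outgoing edges from {n4}; recursion stops.
SUM(d) = 0 + 1 + 2 = 3.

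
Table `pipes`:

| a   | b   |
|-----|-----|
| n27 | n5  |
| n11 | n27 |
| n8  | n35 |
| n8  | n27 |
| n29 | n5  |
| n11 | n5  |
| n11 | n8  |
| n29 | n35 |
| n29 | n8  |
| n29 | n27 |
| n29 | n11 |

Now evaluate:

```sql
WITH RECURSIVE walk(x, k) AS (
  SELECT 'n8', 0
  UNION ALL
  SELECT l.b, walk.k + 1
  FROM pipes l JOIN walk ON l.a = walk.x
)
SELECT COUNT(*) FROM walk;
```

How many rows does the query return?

4

Base: (n8, k=0).
Iteration 1: edges from {n8} -> (n27, k=1), (n35, k=1).
Iteration 2: edges from {n27,n35} -> (n5, k=2).
Iteration 3: no outgoing edges from {n5}; recursion stops.
Total rows emitted: 4.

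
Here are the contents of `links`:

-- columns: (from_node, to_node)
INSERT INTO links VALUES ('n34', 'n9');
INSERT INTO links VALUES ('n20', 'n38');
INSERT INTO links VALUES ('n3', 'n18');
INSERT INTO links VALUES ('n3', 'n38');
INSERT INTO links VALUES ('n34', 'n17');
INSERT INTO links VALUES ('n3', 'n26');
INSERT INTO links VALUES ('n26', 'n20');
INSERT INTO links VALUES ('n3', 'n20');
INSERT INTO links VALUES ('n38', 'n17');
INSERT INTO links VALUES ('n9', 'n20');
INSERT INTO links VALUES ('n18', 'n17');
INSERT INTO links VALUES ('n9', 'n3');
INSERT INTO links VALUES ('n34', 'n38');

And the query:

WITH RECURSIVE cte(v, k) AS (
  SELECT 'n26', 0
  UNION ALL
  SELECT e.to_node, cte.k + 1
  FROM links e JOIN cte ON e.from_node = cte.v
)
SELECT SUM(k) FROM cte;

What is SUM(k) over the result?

6

Base: (n26, k=0).
Iteration 1: edges from {n26} -> (n20, k=1).
Iteration 2: edges from {n20} -> (n38, k=2).
Iteration 3: edges from {n38} -> (n17, k=3).
Iteration 4: no outgoing edges from {n17}; recursion stops.
SUM(k) = 0 + 1 + 2 + 3 = 6.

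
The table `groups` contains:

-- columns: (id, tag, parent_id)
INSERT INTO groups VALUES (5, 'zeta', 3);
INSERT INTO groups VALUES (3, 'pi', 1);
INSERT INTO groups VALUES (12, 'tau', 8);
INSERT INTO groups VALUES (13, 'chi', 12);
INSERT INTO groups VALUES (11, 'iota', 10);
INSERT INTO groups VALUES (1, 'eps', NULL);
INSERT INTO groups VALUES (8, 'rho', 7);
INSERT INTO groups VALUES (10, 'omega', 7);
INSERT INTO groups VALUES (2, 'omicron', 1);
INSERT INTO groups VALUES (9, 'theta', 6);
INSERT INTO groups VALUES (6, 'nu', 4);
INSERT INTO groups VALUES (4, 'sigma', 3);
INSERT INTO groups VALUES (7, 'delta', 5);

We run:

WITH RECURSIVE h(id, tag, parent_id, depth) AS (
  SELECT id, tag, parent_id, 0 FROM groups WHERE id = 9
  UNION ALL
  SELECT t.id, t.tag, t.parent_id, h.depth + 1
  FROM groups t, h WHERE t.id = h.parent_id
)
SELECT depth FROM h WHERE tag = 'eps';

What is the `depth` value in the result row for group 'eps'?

Base: id=9 (theta), parent_id=6, depth 0.
Iteration 1: join on id=6 -> nu (id 6, parent_id=4, depth 1).
Iteration 2: join on id=4 -> sigma (id 4, parent_id=3, depth 2).
Iteration 3: join on id=3 -> pi (id 3, parent_id=1, depth 3).
Iteration 4: join on id=1 -> eps (id 1, parent_id=NULL, depth 4).
Iteration 5: parent_id is NULL; no match; recursion stops.

4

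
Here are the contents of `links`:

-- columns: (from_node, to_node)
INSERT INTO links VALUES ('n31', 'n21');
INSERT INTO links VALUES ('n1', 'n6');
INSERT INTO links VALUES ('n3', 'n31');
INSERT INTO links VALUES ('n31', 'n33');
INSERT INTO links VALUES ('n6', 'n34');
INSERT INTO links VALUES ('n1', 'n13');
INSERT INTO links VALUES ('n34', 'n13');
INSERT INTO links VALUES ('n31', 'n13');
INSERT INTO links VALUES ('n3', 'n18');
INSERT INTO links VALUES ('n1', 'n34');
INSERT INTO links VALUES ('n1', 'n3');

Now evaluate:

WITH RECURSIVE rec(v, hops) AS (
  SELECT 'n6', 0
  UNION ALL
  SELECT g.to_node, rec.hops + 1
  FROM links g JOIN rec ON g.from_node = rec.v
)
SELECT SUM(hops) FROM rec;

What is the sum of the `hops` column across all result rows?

Base: (n6, hops=0).
Iteration 1: edges from {n6} -> (n34, hops=1).
Iteration 2: edges from {n34} -> (n13, hops=2).
Iteration 3: no outgoing edges from {n13}; recursion stops.
SUM(hops) = 0 + 1 + 2 = 3.

3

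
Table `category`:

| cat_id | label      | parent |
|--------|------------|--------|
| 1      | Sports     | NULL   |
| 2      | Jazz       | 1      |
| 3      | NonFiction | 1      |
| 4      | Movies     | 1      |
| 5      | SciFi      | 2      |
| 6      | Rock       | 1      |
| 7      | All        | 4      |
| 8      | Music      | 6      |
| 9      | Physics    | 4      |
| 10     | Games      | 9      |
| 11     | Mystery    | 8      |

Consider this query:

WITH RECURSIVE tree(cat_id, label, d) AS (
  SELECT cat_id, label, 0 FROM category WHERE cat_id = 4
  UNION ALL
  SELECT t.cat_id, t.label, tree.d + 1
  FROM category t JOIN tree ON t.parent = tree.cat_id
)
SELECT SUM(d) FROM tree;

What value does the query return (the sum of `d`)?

4

Base: cat_id=4 (Movies) at d 0.
Iteration 1: rows with parent in {4} -> All (id 7, d 1), Physics (id 9, d 1).
Iteration 2: rows with parent in {7,9} -> Games (id 10, d 2).
Iteration 3: no rows with parent in {10}; recursion stops.
SUM(d) = 0 + 1 + 1 + 2 = 4.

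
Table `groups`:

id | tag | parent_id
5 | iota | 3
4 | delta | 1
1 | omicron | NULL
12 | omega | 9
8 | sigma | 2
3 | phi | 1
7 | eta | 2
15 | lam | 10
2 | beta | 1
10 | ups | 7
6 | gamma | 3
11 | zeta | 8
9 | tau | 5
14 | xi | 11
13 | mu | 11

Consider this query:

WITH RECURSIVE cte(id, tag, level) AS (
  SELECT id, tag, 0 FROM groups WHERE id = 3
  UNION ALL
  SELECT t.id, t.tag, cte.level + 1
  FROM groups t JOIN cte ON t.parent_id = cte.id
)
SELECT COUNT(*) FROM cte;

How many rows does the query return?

Base: id=3 (phi) at level 0.
Iteration 1: rows with parent_id in {3} -> iota (id 5, level 1), gamma (id 6, level 1).
Iteration 2: rows with parent_id in {5,6} -> tau (id 9, level 2).
Iteration 3: rows with parent_id in {9} -> omega (id 12, level 3).
Iteration 4: no rows with parent_id in {12}; recursion stops.
Total rows emitted: 5.

5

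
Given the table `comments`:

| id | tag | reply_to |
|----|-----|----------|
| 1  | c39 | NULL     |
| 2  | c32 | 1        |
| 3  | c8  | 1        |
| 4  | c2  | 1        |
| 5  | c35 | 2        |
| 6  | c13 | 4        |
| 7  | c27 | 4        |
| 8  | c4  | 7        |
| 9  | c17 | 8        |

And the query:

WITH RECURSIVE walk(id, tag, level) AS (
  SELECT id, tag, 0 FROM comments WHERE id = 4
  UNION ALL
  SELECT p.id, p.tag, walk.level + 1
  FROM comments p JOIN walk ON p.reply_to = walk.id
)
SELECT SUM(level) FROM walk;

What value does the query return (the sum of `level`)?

Base: id=4 (c2) at level 0.
Iteration 1: rows with reply_to in {4} -> c13 (id 6, level 1), c27 (id 7, level 1).
Iteration 2: rows with reply_to in {6,7} -> c4 (id 8, level 2).
Iteration 3: rows with reply_to in {8} -> c17 (id 9, level 3).
Iteration 4: no rows with reply_to in {9}; recursion stops.
SUM(level) = 0 + 1 + 1 + 2 + 3 = 7.

7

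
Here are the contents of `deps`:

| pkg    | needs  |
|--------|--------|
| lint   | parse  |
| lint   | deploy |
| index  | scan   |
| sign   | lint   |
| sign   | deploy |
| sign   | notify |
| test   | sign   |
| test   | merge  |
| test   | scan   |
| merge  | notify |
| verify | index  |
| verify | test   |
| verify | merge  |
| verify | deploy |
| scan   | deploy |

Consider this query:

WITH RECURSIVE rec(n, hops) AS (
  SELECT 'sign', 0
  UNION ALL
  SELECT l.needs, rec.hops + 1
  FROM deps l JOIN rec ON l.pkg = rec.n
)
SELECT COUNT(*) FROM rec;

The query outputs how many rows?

Base: (sign, hops=0).
Iteration 1: edges from {sign} -> (deploy, hops=1), (lint, hops=1), (notify, hops=1).
Iteration 2: edges from {deploy,lint,notify} -> (deploy, hops=2), (parse, hops=2).
Iteration 3: no outgoing edges from {deploy,parse}; recursion stops.
Total rows emitted: 6.

6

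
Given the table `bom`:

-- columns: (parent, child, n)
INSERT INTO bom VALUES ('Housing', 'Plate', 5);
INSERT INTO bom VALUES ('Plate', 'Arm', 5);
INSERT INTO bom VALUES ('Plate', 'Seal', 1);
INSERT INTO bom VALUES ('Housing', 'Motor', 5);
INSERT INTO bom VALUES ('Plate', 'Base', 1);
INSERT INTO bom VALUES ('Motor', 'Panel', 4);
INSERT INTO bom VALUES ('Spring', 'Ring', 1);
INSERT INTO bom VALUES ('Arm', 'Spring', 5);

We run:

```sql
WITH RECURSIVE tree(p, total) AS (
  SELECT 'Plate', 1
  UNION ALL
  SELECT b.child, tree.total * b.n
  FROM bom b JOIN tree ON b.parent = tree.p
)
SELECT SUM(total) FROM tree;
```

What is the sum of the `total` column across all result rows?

Base: (Plate, total=1).
Iteration 1: components of {Plate} -> Arm = 1*5 = 5, Base = 1*1 = 1, Seal = 1*1 = 1.
Iteration 2: components of {Arm,Base,Seal} -> Spring = 5*5 = 25.
Iteration 3: components of {Spring} -> Ring = 25*1 = 25.
Iteration 4: no further components; recursion stops.
SUM(total) = 1 + 1 + 5 + 1 + 25 + 25 = 58.

58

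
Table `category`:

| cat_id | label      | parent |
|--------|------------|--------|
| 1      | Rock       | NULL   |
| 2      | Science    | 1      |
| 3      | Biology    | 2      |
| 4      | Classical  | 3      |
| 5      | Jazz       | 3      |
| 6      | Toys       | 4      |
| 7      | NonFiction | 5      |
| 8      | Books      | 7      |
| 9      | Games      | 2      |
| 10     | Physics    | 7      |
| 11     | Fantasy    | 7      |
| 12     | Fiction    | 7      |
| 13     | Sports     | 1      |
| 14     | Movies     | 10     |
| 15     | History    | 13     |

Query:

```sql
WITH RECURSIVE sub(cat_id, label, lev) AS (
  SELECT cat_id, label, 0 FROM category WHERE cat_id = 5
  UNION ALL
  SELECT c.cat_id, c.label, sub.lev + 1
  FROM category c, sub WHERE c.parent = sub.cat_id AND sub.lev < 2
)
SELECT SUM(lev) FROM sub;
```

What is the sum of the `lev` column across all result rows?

Base: cat_id=5 (Jazz) at lev 0.
Iteration 1: rows with parent in {5} -> NonFiction (id 7, lev 1).
Iteration 2: rows with parent in {7} -> Books (id 8, lev 2), Physics (id 10, lev 2), Fantasy (id 11, lev 2), Fiction (id 12, lev 2).
Iteration 3: lev < 2 fails for all current rows; recursion stops.
SUM(lev) = 0 + 1 + 2 + 2 + 2 + 2 = 9.

9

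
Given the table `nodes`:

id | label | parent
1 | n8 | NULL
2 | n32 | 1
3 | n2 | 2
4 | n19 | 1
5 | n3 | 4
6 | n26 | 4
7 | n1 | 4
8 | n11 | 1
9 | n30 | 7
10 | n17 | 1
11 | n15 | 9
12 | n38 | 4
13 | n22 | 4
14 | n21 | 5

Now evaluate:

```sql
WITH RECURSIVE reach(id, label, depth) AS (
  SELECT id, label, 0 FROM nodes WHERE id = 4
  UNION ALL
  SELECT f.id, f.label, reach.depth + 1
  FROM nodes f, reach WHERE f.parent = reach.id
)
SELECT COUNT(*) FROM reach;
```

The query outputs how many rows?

9

Base: id=4 (n19) at depth 0.
Iteration 1: rows with parent in {4} -> n3 (id 5, depth 1), n26 (id 6, depth 1), n1 (id 7, depth 1), n38 (id 12, depth 1), n22 (id 13, depth 1).
Iteration 2: rows with parent in {5,6,7,12,13} -> n30 (id 9, depth 2), n21 (id 14, depth 2).
Iteration 3: rows with parent in {9,14} -> n15 (id 11, depth 3).
Iteration 4: no rows with parent in {11}; recursion stops.
Total rows emitted: 9.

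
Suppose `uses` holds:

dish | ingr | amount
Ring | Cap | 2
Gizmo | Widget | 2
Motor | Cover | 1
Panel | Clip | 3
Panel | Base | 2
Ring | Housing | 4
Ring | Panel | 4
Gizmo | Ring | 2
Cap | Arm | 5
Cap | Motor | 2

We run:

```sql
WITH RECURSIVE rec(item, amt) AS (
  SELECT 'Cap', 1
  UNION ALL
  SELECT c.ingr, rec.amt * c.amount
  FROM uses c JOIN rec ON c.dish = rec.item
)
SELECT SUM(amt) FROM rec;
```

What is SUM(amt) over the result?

Base: (Cap, amt=1).
Iteration 1: components of {Cap} -> Arm = 1*5 = 5, Motor = 1*2 = 2.
Iteration 2: components of {Arm,Motor} -> Cover = 2*1 = 2.
Iteration 3: no further components; recursion stops.
SUM(amt) = 1 + 5 + 2 + 2 = 10.

10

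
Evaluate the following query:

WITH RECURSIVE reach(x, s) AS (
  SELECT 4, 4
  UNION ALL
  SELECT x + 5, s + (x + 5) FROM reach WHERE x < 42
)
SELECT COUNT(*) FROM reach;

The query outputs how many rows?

Base: x=4, s=4.
Iteration 1: 4 < 42 holds -> x = 4 + 5 = 9, s = 4 + 9 = 13.
Iteration 2: 9 < 42 holds -> x = 9 + 5 = 14, s = 13 + 14 = 27.
Iteration 3: 14 < 42 holds -> x = 14 + 5 = 19, s = 27 + 19 = 46.
Iteration 4: 19 < 42 holds -> x = 19 + 5 = 24, s = 46 + 24 = 70.
Iteration 5: 24 < 42 holds -> x = 24 + 5 = 29, s = 70 + 29 = 99.
Iteration 6: 29 < 42 holds -> x = 29 + 5 = 34, s = 99 + 34 = 133.
Iteration 7: 34 < 42 holds -> x = 34 + 5 = 39, s = 133 + 39 = 172.
Iteration 8: 39 < 42 holds -> x = 39 + 5 = 44, s = 172 + 44 = 216.
Iteration 9: 44 < 42 fails; recursion stops.
Total rows emitted: 9.

9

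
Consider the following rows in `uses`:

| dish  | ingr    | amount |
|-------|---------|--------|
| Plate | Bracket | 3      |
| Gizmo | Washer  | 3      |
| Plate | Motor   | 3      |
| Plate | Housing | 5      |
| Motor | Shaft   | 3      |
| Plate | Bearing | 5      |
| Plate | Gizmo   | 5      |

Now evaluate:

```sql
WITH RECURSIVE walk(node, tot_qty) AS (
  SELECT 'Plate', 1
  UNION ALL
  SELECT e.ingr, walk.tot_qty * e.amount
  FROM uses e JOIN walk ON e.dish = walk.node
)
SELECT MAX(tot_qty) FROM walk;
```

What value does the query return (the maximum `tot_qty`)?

Base: (Plate, tot_qty=1).
Iteration 1: components of {Plate} -> Bearing = 1*5 = 5, Bracket = 1*3 = 3, Gizmo = 1*5 = 5, Housing = 1*5 = 5, Motor = 1*3 = 3.
Iteration 2: components of {Bearing,Bracket,Gizmo,Housing,Motor} -> Shaft = 3*3 = 9, Washer = 5*3 = 15.
Iteration 3: no further components; recursion stops.
tot_qty values: 1, 5, 5, 3, 5, 3, 9, 15; the maximum is 15.

15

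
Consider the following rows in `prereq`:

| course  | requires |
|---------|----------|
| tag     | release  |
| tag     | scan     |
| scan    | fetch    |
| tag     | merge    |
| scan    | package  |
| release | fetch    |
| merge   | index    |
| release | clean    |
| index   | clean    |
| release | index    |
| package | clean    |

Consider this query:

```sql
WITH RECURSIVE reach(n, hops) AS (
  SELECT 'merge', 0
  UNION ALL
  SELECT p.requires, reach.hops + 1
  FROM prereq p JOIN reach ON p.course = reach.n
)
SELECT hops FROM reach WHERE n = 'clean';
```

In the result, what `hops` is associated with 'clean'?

Base: (merge, hops=0).
Iteration 1: edges from {merge} -> (index, hops=1).
Iteration 2: edges from {index} -> (clean, hops=2).
Iteration 3: no outgoing edges from {clean}; recursion stops.

2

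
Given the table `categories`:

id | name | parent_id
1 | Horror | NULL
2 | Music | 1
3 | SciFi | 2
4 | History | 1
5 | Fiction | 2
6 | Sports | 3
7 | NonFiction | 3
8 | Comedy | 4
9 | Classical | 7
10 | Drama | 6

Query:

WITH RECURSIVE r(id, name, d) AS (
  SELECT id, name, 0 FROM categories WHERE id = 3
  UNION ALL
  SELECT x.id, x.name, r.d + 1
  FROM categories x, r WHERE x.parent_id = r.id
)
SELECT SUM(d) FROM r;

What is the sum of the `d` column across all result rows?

Base: id=3 (SciFi) at d 0.
Iteration 1: rows with parent_id in {3} -> Sports (id 6, d 1), NonFiction (id 7, d 1).
Iteration 2: rows with parent_id in {6,7} -> Classical (id 9, d 2), Drama (id 10, d 2).
Iteration 3: no rows with parent_id in {9,10}; recursion stops.
SUM(d) = 0 + 1 + 1 + 2 + 2 = 6.

6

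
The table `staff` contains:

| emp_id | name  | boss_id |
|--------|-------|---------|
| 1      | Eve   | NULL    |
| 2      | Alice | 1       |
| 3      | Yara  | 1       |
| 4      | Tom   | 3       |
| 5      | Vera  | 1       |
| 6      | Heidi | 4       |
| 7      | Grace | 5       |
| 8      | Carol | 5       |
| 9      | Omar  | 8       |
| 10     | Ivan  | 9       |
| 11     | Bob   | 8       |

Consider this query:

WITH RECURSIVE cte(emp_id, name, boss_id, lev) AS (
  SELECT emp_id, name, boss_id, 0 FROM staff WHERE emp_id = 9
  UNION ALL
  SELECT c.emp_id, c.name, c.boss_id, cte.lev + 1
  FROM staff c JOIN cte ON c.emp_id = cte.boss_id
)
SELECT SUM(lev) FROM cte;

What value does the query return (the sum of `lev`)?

6

Base: emp_id=9 (Omar), boss_id=8, lev 0.
Iteration 1: join on emp_id=8 -> Carol (id 8, boss_id=5, lev 1).
Iteration 2: join on emp_id=5 -> Vera (id 5, boss_id=1, lev 2).
Iteration 3: join on emp_id=1 -> Eve (id 1, boss_id=NULL, lev 3).
Iteration 4: boss_id is NULL; no match; recursion stops.
SUM(lev) = 0 + 1 + 2 + 3 = 6.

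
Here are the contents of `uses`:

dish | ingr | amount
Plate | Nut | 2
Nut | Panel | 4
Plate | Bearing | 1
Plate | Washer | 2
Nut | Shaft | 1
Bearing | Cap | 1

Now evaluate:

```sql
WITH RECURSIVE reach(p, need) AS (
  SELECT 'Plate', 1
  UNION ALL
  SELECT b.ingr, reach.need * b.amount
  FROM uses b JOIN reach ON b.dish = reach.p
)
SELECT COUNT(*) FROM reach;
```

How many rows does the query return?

Base: (Plate, need=1).
Iteration 1: components of {Plate} -> Bearing = 1*1 = 1, Nut = 1*2 = 2, Washer = 1*2 = 2.
Iteration 2: components of {Bearing,Nut,Washer} -> Cap = 1*1 = 1, Panel = 2*4 = 8, Shaft = 2*1 = 2.
Iteration 3: no further components; recursion stops.
Total rows emitted: 7.

7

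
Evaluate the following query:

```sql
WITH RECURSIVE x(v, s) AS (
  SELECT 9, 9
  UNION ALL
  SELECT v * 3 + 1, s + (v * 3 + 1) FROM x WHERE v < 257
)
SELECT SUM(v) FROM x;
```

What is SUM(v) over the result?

1147

Base: v=9, s=9.
Iteration 1: 9 < 257 holds -> v = 9 * 3 + 1 = 28, s = 9 + 28 = 37.
Iteration 2: 28 < 257 holds -> v = 28 * 3 + 1 = 85, s = 37 + 85 = 122.
Iteration 3: 85 < 257 holds -> v = 85 * 3 + 1 = 256, s = 122 + 256 = 378.
Iteration 4: 256 < 257 holds -> v = 256 * 3 + 1 = 769, s = 378 + 769 = 1147.
Iteration 5: 769 < 257 fails; recursion stops.
SUM(v) = 9 + 28 + 85 + 256 + 769 = 1147.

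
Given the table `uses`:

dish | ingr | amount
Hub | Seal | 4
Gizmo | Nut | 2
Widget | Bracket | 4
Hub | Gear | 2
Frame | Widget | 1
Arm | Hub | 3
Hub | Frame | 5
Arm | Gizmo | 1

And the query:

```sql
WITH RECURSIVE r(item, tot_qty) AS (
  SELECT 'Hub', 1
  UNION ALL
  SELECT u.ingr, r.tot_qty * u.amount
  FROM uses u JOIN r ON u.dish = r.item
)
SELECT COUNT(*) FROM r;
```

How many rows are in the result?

6

Base: (Hub, tot_qty=1).
Iteration 1: components of {Hub} -> Frame = 1*5 = 5, Gear = 1*2 = 2, Seal = 1*4 = 4.
Iteration 2: components of {Frame,Gear,Seal} -> Widget = 5*1 = 5.
Iteration 3: components of {Widget} -> Bracket = 5*4 = 20.
Iteration 4: no further components; recursion stops.
Total rows emitted: 6.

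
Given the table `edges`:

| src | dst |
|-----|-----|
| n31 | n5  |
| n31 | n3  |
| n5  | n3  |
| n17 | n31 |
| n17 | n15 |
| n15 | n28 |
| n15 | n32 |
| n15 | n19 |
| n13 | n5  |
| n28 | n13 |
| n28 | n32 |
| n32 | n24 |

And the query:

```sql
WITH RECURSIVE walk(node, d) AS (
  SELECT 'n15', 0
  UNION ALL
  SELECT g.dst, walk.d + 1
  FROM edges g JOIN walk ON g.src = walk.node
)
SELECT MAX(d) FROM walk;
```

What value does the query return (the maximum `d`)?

Base: (n15, d=0).
Iteration 1: edges from {n15} -> (n19, d=1), (n28, d=1), (n32, d=1).
Iteration 2: edges from {n19,n28,n32} -> (n13, d=2), (n24, d=2), (n32, d=2).
Iteration 3: edges from {n13,n24,n32} -> (n24, d=3), (n5, d=3).
Iteration 4: edges from {n24,n5} -> (n3, d=4).
Iteration 5: no outgoing edges from {n3}; recursion stops.
d values: 0, 1, 1, 1, 2, 2, 2, 3, 3, 4; the maximum is 4.

4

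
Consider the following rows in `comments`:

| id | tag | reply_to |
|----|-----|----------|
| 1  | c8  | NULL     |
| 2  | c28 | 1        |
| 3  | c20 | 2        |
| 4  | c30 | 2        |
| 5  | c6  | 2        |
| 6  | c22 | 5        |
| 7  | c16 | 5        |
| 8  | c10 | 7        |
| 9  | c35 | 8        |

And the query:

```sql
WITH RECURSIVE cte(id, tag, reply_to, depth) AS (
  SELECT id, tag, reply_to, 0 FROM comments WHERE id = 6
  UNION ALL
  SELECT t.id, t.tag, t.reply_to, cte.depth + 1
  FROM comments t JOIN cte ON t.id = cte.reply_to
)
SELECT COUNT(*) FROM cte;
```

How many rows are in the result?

Base: id=6 (c22), reply_to=5, depth 0.
Iteration 1: join on id=5 -> c6 (id 5, reply_to=2, depth 1).
Iteration 2: join on id=2 -> c28 (id 2, reply_to=1, depth 2).
Iteration 3: join on id=1 -> c8 (id 1, reply_to=NULL, depth 3).
Iteration 4: reply_to is NULL; no match; recursion stops.
Total rows emitted: 4.

4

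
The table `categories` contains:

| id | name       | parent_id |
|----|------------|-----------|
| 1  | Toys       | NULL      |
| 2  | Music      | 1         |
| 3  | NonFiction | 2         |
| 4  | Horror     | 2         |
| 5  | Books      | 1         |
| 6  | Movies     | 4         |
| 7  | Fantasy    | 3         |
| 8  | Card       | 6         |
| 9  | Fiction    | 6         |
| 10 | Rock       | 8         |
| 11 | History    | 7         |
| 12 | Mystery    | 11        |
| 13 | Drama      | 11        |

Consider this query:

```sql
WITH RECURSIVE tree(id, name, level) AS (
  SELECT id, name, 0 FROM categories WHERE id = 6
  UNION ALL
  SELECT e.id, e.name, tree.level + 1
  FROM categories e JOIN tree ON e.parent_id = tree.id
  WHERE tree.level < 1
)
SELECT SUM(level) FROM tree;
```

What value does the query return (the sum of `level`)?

Base: id=6 (Movies) at level 0.
Iteration 1: rows with parent_id in {6} -> Card (id 8, level 1), Fiction (id 9, level 1).
Iteration 2: level < 1 fails for all current rows; recursion stops.
SUM(level) = 0 + 1 + 1 = 2.

2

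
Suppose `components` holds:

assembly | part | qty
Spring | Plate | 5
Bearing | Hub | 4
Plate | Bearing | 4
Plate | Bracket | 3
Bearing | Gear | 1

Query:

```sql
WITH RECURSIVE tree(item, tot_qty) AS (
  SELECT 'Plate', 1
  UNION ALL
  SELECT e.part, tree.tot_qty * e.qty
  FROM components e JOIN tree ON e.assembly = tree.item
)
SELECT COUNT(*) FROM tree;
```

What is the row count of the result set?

Base: (Plate, tot_qty=1).
Iteration 1: components of {Plate} -> Bearing = 1*4 = 4, Bracket = 1*3 = 3.
Iteration 2: components of {Bearing,Bracket} -> Gear = 4*1 = 4, Hub = 4*4 = 16.
Iteration 3: no further components; recursion stops.
Total rows emitted: 5.

5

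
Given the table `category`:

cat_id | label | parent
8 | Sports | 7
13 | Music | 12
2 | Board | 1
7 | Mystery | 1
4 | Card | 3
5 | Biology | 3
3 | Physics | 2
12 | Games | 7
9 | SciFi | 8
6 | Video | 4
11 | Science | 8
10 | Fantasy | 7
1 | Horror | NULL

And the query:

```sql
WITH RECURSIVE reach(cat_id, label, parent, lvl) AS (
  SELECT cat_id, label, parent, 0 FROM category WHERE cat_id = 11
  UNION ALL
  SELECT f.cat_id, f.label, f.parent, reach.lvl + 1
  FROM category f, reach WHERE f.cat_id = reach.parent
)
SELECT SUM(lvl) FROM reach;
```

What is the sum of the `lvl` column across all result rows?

Base: cat_id=11 (Science), parent=8, lvl 0.
Iteration 1: join on cat_id=8 -> Sports (id 8, parent=7, lvl 1).
Iteration 2: join on cat_id=7 -> Mystery (id 7, parent=1, lvl 2).
Iteration 3: join on cat_id=1 -> Horror (id 1, parent=NULL, lvl 3).
Iteration 4: parent is NULL; no match; recursion stops.
SUM(lvl) = 0 + 1 + 2 + 3 = 6.

6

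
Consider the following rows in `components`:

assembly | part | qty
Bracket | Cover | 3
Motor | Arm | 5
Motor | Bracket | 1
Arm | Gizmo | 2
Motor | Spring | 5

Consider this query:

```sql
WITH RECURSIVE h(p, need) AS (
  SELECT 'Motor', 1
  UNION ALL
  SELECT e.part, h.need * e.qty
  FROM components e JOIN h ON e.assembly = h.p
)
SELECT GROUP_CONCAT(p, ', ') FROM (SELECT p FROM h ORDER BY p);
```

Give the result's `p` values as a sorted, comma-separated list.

Base: (Motor, need=1).
Iteration 1: components of {Motor} -> Arm = 1*5 = 5, Bracket = 1*1 = 1, Spring = 1*5 = 5.
Iteration 2: components of {Arm,Bracket,Spring} -> Cover = 1*3 = 3, Gizmo = 5*2 = 10.
Iteration 3: no further components; recursion stops.

Arm, Bracket, Cover, Gizmo, Motor, Spring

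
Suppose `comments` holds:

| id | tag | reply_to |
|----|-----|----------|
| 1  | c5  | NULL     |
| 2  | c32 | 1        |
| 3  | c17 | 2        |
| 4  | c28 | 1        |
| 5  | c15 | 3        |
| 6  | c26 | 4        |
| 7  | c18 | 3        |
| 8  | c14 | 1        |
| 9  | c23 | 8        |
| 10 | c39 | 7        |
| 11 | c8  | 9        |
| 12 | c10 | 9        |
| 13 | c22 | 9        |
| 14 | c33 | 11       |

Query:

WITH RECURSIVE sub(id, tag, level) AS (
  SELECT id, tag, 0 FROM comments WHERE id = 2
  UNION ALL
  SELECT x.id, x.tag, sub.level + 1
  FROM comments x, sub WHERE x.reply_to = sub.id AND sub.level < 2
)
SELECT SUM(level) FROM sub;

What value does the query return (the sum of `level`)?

Base: id=2 (c32) at level 0.
Iteration 1: rows with reply_to in {2} -> c17 (id 3, level 1).
Iteration 2: rows with reply_to in {3} -> c15 (id 5, level 2), c18 (id 7, level 2).
Iteration 3: level < 2 fails for all current rows; recursion stops.
SUM(level) = 0 + 1 + 2 + 2 = 5.

5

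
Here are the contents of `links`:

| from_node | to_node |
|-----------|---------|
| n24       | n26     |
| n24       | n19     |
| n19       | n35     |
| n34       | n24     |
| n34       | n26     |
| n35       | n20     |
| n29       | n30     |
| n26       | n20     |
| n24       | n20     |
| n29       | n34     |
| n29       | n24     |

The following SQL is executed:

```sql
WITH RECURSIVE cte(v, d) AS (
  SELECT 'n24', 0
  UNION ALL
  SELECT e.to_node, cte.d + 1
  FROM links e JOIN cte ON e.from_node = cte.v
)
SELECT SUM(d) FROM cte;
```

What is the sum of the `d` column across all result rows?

10

Base: (n24, d=0).
Iteration 1: edges from {n24} -> (n19, d=1), (n20, d=1), (n26, d=1).
Iteration 2: edges from {n19,n20,n26} -> (n20, d=2), (n35, d=2).
Iteration 3: edges from {n20,n35} -> (n20, d=3).
Iteration 4: no outgoing edges from {n20}; recursion stops.
SUM(d) = 0 + 1 + 1 + 1 + 2 + 2 + 3 = 10.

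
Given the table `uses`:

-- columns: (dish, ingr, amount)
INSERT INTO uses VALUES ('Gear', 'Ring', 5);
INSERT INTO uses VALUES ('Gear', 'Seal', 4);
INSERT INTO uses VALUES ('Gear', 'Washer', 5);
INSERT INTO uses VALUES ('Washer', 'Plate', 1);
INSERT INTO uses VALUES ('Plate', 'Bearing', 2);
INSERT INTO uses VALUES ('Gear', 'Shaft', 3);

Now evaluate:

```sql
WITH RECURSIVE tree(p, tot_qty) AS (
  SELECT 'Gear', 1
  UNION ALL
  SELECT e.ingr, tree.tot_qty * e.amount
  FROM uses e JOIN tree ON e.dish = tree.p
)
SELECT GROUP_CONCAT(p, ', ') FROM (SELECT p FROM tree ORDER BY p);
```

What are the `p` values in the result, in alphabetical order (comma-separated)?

Bearing, Gear, Plate, Ring, Seal, Shaft, Washer

Base: (Gear, tot_qty=1).
Iteration 1: components of {Gear} -> Ring = 1*5 = 5, Seal = 1*4 = 4, Shaft = 1*3 = 3, Washer = 1*5 = 5.
Iteration 2: components of {Ring,Seal,Shaft,Washer} -> Plate = 5*1 = 5.
Iteration 3: components of {Plate} -> Bearing = 5*2 = 10.
Iteration 4: no further components; recursion stops.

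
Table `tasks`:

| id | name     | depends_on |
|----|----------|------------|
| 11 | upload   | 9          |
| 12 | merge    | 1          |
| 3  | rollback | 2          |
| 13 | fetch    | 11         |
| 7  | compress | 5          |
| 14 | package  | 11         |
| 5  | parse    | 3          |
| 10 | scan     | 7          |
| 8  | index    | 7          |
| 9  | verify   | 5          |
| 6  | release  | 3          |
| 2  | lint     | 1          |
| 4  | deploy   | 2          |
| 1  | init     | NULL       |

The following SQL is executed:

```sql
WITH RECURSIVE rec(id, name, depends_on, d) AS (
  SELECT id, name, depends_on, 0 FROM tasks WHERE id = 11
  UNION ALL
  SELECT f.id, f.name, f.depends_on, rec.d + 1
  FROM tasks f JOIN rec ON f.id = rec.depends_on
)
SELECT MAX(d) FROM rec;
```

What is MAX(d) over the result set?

5

Base: id=11 (upload), depends_on=9, d 0.
Iteration 1: join on id=9 -> verify (id 9, depends_on=5, d 1).
Iteration 2: join on id=5 -> parse (id 5, depends_on=3, d 2).
Iteration 3: join on id=3 -> rollback (id 3, depends_on=2, d 3).
Iteration 4: join on id=2 -> lint (id 2, depends_on=1, d 4).
Iteration 5: join on id=1 -> init (id 1, depends_on=NULL, d 5).
Iteration 6: depends_on is NULL; no match; recursion stops.
d values: 0, 1, 2, 3, 4, 5; the maximum is 5.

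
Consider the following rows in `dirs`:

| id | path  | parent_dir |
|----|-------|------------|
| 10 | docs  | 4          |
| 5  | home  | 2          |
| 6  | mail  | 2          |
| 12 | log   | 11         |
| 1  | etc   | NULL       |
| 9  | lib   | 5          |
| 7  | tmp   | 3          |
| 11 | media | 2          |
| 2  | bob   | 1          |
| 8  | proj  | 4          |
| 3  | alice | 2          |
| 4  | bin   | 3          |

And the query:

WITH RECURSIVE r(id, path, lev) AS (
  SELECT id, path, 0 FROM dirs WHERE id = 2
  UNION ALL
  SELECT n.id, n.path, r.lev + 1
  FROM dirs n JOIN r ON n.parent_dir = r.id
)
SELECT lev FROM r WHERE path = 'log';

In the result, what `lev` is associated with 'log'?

Base: id=2 (bob) at lev 0.
Iteration 1: rows with parent_dir in {2} -> alice (id 3, lev 1), home (id 5, lev 1), mail (id 6, lev 1), media (id 11, lev 1).
Iteration 2: rows with parent_dir in {3,5,6,11} -> bin (id 4, lev 2), tmp (id 7, lev 2), lib (id 9, lev 2), log (id 12, lev 2).
Iteration 3: rows with parent_dir in {4,7,9,12} -> proj (id 8, lev 3), docs (id 10, lev 3).
Iteration 4: no rows with parent_dir in {8,10}; recursion stops.

2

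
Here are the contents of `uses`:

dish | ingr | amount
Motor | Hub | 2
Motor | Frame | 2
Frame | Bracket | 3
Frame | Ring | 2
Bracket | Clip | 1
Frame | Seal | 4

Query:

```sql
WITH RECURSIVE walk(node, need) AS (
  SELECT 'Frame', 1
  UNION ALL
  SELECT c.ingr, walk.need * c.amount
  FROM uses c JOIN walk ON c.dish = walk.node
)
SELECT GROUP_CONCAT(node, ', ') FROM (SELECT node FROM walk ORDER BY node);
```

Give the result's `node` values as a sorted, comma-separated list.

Bracket, Clip, Frame, Ring, Seal

Base: (Frame, need=1).
Iteration 1: components of {Frame} -> Bracket = 1*3 = 3, Ring = 1*2 = 2, Seal = 1*4 = 4.
Iteration 2: components of {Bracket,Ring,Seal} -> Clip = 3*1 = 3.
Iteration 3: no further components; recursion stops.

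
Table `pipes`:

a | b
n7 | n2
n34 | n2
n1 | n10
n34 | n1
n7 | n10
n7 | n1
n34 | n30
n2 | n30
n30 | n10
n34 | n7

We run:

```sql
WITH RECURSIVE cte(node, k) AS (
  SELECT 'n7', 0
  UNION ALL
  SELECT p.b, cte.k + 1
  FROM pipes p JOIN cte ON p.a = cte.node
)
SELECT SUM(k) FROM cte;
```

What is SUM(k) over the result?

Base: (n7, k=0).
Iteration 1: edges from {n7} -> (n1, k=1), (n10, k=1), (n2, k=1).
Iteration 2: edges from {n1,n10,n2} -> (n10, k=2), (n30, k=2).
Iteration 3: edges from {n10,n30} -> (n10, k=3).
Iteration 4: no outgoing edges from {n10}; recursion stops.
SUM(k) = 0 + 1 + 1 + 1 + 2 + 2 + 3 = 10.

10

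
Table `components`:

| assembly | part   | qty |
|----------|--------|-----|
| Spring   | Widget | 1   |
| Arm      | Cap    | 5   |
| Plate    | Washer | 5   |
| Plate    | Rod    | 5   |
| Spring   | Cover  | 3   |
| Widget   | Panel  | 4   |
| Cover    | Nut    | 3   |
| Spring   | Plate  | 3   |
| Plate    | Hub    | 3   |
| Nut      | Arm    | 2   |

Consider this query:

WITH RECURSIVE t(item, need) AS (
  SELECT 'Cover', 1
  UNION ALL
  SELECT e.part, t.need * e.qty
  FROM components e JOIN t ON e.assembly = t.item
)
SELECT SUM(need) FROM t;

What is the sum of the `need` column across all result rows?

Base: (Cover, need=1).
Iteration 1: components of {Cover} -> Nut = 1*3 = 3.
Iteration 2: components of {Nut} -> Arm = 3*2 = 6.
Iteration 3: components of {Arm} -> Cap = 6*5 = 30.
Iteration 4: no further components; recursion stops.
SUM(need) = 1 + 3 + 6 + 30 = 40.

40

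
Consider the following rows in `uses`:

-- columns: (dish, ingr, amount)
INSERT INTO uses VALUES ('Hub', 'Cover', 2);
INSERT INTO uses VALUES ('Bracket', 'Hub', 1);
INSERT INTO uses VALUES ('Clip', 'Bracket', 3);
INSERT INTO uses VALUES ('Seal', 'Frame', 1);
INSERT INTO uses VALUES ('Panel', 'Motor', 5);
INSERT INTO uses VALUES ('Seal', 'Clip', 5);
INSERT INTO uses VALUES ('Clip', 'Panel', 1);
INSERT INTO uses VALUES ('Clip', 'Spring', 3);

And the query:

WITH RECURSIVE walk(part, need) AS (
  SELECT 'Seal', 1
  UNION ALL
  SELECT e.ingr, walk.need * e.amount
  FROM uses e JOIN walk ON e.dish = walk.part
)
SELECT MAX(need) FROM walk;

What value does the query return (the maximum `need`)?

30

Base: (Seal, need=1).
Iteration 1: components of {Seal} -> Clip = 1*5 = 5, Frame = 1*1 = 1.
Iteration 2: components of {Clip,Frame} -> Bracket = 5*3 = 15, Panel = 5*1 = 5, Spring = 5*3 = 15.
Iteration 3: components of {Bracket,Panel,Spring} -> Hub = 15*1 = 15, Motor = 5*5 = 25.
Iteration 4: components of {Hub,Motor} -> Cover = 15*2 = 30.
Iteration 5: no further components; recursion stops.
need values: 1, 1, 5, 15, 15, 5, 15, 25, 30; the maximum is 30.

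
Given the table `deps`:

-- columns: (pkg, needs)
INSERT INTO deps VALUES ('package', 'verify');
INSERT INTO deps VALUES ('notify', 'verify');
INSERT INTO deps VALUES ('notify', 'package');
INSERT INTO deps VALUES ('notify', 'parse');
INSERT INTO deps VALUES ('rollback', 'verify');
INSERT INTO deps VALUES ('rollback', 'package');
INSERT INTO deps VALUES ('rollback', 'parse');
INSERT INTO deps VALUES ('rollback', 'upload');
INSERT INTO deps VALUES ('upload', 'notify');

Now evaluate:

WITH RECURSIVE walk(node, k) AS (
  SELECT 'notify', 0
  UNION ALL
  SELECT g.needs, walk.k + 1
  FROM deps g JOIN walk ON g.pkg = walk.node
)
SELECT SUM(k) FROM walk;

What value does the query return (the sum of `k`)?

Base: (notify, k=0).
Iteration 1: edges from {notify} -> (package, k=1), (parse, k=1), (verify, k=1).
Iteration 2: edges from {package,parse,verify} -> (verify, k=2).
Iteration 3: no outgoing edges from {verify}; recursion stops.
SUM(k) = 0 + 1 + 1 + 1 + 2 = 5.

5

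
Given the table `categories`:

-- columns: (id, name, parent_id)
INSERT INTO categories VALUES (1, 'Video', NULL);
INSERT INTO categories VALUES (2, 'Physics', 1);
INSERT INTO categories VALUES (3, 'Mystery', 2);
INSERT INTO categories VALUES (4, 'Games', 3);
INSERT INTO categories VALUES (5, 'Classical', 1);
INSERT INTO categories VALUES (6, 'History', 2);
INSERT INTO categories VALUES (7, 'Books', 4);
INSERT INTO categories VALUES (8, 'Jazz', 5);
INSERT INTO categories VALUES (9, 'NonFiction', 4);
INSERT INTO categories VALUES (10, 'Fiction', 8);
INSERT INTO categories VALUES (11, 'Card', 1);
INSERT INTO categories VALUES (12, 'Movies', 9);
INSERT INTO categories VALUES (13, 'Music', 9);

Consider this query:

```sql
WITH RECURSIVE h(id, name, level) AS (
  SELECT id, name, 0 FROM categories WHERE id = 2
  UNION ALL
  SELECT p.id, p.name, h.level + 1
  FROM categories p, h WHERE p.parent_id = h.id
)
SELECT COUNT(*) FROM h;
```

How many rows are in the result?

8

Base: id=2 (Physics) at level 0.
Iteration 1: rows with parent_id in {2} -> Mystery (id 3, level 1), History (id 6, level 1).
Iteration 2: rows with parent_id in {3,6} -> Games (id 4, level 2).
Iteration 3: rows with parent_id in {4} -> Books (id 7, level 3), NonFiction (id 9, level 3).
Iteration 4: rows with parent_id in {7,9} -> Movies (id 12, level 4), Music (id 13, level 4).
Iteration 5: no rows with parent_id in {12,13}; recursion stops.
Total rows emitted: 8.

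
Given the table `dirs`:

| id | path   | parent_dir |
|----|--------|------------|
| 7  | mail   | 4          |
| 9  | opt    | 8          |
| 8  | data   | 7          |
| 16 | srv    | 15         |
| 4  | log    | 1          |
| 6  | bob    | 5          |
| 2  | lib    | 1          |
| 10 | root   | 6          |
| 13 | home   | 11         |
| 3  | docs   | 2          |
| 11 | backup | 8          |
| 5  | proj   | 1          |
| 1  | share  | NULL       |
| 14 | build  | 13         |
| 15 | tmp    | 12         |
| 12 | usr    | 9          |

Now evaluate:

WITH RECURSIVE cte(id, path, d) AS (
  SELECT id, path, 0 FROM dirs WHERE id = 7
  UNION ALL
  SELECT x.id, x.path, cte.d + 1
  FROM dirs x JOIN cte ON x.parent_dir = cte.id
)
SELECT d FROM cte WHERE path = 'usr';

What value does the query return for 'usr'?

3

Base: id=7 (mail) at d 0.
Iteration 1: rows with parent_dir in {7} -> data (id 8, d 1).
Iteration 2: rows with parent_dir in {8} -> opt (id 9, d 2), backup (id 11, d 2).
Iteration 3: rows with parent_dir in {9,11} -> usr (id 12, d 3), home (id 13, d 3).
Iteration 4: rows with parent_dir in {12,13} -> build (id 14, d 4), tmp (id 15, d 4).
Iteration 5: rows with parent_dir in {14,15} -> srv (id 16, d 5).
Iteration 6: no rows with parent_dir in {16}; recursion stops.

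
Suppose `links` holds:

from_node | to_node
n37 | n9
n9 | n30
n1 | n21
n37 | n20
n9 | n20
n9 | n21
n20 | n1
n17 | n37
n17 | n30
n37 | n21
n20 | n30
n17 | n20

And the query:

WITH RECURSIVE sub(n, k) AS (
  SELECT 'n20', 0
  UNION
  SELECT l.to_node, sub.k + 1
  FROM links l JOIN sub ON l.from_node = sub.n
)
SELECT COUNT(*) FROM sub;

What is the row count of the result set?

Base: (n20, k=0).
Iteration 1: edges from {n20} -> (n1, k=1), (n30, k=1).
Iteration 2: edges from {n1,n30} -> (n21, k=2).
Iteration 3: no outgoing edges from {n21}; recursion stops.
Total rows emitted: 4.

4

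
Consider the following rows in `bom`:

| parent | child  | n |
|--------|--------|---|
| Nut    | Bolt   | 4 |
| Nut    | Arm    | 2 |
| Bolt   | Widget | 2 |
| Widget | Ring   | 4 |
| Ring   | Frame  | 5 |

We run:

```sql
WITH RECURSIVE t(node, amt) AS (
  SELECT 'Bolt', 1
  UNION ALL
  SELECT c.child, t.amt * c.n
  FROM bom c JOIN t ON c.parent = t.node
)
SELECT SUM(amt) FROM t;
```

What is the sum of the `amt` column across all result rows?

Base: (Bolt, amt=1).
Iteration 1: components of {Bolt} -> Widget = 1*2 = 2.
Iteration 2: components of {Widget} -> Ring = 2*4 = 8.
Iteration 3: components of {Ring} -> Frame = 8*5 = 40.
Iteration 4: no further components; recursion stops.
SUM(amt) = 1 + 2 + 8 + 40 = 51.

51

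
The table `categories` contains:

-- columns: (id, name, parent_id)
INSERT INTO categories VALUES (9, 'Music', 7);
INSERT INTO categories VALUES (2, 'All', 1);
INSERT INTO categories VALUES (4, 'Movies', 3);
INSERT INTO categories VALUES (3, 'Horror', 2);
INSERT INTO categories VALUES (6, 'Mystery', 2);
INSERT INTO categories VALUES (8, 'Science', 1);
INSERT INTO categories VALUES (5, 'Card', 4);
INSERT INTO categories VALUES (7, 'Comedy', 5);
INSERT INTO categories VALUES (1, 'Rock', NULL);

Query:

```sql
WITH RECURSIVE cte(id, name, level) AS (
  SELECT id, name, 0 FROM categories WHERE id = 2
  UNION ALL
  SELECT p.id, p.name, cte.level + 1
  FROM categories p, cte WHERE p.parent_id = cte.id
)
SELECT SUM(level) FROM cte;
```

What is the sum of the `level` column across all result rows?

16

Base: id=2 (All) at level 0.
Iteration 1: rows with parent_id in {2} -> Horror (id 3, level 1), Mystery (id 6, level 1).
Iteration 2: rows with parent_id in {3,6} -> Movies (id 4, level 2).
Iteration 3: rows with parent_id in {4} -> Card (id 5, level 3).
Iteration 4: rows with parent_id in {5} -> Comedy (id 7, level 4).
Iteration 5: rows with parent_id in {7} -> Music (id 9, level 5).
Iteration 6: no rows with parent_id in {9}; recursion stops.
SUM(level) = 0 + 1 + 1 + 2 + 3 + 4 + 5 = 16.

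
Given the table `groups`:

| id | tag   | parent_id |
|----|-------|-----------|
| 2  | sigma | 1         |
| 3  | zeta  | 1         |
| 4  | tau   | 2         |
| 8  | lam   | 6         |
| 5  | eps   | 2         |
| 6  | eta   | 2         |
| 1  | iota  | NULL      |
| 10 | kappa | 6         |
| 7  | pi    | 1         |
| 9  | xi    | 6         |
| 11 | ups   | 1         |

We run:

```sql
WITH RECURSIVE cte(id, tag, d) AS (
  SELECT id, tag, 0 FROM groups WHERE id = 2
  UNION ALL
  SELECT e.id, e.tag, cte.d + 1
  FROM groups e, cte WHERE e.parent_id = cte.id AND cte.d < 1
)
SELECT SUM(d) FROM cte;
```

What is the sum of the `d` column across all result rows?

Base: id=2 (sigma) at d 0.
Iteration 1: rows with parent_id in {2} -> tau (id 4, d 1), eps (id 5, d 1), eta (id 6, d 1).
Iteration 2: d < 1 fails for all current rows; recursion stops.
SUM(d) = 0 + 1 + 1 + 1 = 3.

3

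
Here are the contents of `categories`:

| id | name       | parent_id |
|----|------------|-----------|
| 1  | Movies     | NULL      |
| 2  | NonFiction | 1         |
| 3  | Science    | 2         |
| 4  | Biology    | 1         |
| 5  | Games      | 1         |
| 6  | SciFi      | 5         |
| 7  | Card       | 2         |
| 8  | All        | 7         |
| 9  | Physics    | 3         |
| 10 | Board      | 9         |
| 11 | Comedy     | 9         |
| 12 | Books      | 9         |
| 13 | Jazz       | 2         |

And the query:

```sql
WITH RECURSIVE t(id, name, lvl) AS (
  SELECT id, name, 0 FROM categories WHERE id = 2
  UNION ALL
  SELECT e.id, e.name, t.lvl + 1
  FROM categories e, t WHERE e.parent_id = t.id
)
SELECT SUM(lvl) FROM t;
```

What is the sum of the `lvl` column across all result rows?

Base: id=2 (NonFiction) at lvl 0.
Iteration 1: rows with parent_id in {2} -> Science (id 3, lvl 1), Card (id 7, lvl 1), Jazz (id 13, lvl 1).
Iteration 2: rows with parent_id in {3,7,13} -> All (id 8, lvl 2), Physics (id 9, lvl 2).
Iteration 3: rows with parent_id in {8,9} -> Board (id 10, lvl 3), Comedy (id 11, lvl 3), Books (id 12, lvl 3).
Iteration 4: no rows with parent_id in {10,11,12}; recursion stops.
SUM(lvl) = 0 + 1 + 1 + 1 + 2 + 2 + 3 + 3 + 3 = 16.

16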